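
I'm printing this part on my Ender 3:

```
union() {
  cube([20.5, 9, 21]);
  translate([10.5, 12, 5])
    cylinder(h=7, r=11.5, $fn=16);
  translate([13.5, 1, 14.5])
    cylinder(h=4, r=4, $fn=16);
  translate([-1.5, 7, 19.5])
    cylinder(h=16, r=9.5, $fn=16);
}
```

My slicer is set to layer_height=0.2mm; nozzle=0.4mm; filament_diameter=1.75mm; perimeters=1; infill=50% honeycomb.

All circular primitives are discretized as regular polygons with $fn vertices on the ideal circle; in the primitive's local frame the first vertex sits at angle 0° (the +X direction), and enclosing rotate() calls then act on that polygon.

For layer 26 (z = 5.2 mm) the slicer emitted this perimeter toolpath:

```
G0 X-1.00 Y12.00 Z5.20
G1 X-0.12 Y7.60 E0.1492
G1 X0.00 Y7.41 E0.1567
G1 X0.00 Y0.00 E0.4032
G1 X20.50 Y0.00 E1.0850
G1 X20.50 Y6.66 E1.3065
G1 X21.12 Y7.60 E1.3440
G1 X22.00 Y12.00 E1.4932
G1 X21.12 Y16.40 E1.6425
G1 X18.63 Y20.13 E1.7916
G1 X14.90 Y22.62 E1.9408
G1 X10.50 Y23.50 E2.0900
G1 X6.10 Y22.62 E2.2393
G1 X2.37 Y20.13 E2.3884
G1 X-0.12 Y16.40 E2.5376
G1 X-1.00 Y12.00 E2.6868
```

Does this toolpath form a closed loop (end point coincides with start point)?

yes

Start point (G0): (-1.00, 12.00). End point (last G1): the path returns to the start — closed.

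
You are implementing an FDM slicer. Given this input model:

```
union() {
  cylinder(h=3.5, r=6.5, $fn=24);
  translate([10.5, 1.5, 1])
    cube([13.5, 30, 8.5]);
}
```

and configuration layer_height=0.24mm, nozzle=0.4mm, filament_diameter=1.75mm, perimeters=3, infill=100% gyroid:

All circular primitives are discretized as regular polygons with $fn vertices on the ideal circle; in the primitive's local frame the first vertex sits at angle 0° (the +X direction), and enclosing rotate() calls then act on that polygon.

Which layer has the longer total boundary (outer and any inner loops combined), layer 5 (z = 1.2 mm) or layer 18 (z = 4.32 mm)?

layer 5 (z = 1.2 mm)

Layer 5 (z = 1.2): the r=6.5 cylinder gives a regular 24-gon of circumradius 6.5 (constant along its height) (perimeter = 2·24·6.500·sin(180°/24) = 40.72 mm); the cube at (10.5, 1.5) (footprint 13.5×30) is included at this height (perimeter 87.00 mm); Taking the union: the 2 present regions are separate (no shared area or edge), so areas and boundary lengths simply add and each stays a separate island — boundary = 127.72 mm. So its perimeter = 127.72 mm. Layer 18 (z = 4.32): the cylinder does not reach this height (z outside [0, 3.5]); the cube at (10.5, 1.5) is present — its section is the full 13.5×30 rectangle (perimeter 87.00 mm); Taking the union: only the 13.5×30 cube at (10.5, 1.5) is present, so the union is just that shape — boundary = 87.00 mm. So its perimeter = 87.00 mm. Layer 5 is larger (127.72 vs 87.00 mm).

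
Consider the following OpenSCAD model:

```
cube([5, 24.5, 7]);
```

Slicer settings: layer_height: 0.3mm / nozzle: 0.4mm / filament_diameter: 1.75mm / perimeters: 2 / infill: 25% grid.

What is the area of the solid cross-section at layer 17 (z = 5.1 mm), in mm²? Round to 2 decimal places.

122.50 mm²

At z = 5.1 mm: the cube (footprint 5×24.5) is included at this height (area 122.50 mm²). Overall, the cross-section is a single solid region. Net area = 122.50 mm².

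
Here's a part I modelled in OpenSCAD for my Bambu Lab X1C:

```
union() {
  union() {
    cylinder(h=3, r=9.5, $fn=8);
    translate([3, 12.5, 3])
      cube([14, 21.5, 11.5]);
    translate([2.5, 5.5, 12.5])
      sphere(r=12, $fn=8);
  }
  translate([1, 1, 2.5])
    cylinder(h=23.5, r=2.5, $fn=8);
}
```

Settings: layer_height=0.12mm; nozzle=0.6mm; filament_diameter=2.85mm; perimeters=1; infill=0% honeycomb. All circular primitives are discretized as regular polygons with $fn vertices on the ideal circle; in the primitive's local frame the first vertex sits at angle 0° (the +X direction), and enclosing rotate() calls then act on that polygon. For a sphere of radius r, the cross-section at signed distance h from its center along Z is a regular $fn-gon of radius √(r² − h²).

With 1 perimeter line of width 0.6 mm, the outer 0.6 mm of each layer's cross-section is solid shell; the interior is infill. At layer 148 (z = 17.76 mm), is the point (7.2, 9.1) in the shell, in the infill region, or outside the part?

At z = 17.76 mm: the cylinder does not reach this height (z outside [0, 3]); the cube at (3, 12.5) is not intersected at this z (z outside [3, 14.5]); the r=12 sphere at (2.5, 5.5) contributes a regular 8-gon of circumradius √(12²−5.26²) = 10.786; Taking the union: only the r=12 sphere at (2.5, 5.5) is present, so the union is just that shape — 1 connected region; the cylinder at (1, 1): section is a regular 8-gon, circumradius r=2.5; Taking the union: the r=2.5 cylinder at (1, 1) lies entirely inside the result so far, so the union is just the result so far — 1 connected region. Overall, the cross-section is a single solid region. The nearest boundary edge runs (10.13, 13.13)→(13.29, 5.50); distance from the point to it = 4.24 mm. The point is inside the cross-section and 4.24 mm from the nearest boundary — more than the 0.6 mm shell width (1 × 0.6), so it's in the infill interior.

infill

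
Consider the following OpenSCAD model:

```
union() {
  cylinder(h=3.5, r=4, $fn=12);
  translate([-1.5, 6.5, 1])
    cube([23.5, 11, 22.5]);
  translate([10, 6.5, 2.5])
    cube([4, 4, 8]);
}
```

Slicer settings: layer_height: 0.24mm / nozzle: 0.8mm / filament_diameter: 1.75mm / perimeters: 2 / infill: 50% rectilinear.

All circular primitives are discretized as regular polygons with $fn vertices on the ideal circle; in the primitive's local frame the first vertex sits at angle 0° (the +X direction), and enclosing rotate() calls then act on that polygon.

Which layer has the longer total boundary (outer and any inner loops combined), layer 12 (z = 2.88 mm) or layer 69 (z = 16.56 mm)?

layer 12 (z = 2.88 mm)

Layer 12 (z = 2.88): the r=4 cylinder gives a regular 12-gon of circumradius 4 (constant along its height) (perimeter = 2·12·4.000·sin(180°/12) = 24.85 mm); the cube at (-1.5, 6.5) is present — its section is the full 23.5×11 rectangle (perimeter 69.00 mm); the 4×4 cube at (10, 6.5) contributes its full rectangle (perimeter 16.00 mm); Merging all regions: the regions partially overlap (shared area 16.00 mm²), so the edge portions inside another operand are dropped and the merged outline is re-measured after clipping — boundary = 93.85 mm. So its perimeter = 93.85 mm. Layer 69 (z = 16.56): the cylinder does not reach this height (z outside [0, 3.5]); the cube at (-1.5, 6.5) (footprint 23.5×11) is included at this height (perimeter 69.00 mm); the cube at (10, 6.5) is not intersected at this z (z outside [2.5, 10.5]); Taking the union: only the 23.5×11 cube at (-1.5, 6.5) is present, so the union is just that shape — boundary = 69.00 mm. So its perimeter = 69.00 mm. Layer 12 is larger (93.85 vs 69.00 mm).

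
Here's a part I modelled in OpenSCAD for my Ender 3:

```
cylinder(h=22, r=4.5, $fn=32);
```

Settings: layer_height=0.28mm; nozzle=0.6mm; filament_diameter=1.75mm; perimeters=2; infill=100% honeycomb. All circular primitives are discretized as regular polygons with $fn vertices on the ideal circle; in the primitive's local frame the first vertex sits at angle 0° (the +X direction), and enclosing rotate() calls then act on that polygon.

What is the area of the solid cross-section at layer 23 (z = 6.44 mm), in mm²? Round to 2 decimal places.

At z = 6.44 mm: the r=4.5 cylinder gives a regular 32-gon of circumradius 4.5 (constant along its height) (area = (32/2)·4.500²·sin(360°/32) = 63.21 mm²). Overall, the cross-section is a single solid region. Net area = 63.21 mm².

63.21 mm²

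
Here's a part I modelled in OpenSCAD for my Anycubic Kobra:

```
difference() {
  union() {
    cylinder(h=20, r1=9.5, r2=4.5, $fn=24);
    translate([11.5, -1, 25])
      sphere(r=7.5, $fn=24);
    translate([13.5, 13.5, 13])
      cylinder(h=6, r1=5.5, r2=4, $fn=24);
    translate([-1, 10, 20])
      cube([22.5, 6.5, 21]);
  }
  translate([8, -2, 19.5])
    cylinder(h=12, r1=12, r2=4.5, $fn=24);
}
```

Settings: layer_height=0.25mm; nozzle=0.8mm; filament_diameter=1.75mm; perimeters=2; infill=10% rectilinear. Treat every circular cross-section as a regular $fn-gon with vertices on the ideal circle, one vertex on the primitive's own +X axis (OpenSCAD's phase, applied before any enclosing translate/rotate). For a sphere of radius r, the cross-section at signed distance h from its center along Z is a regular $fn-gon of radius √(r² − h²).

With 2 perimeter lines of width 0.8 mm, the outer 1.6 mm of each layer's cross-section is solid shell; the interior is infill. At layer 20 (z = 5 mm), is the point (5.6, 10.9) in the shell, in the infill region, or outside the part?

At z = 5 mm: the cone (r1=9.5→r2=4.5) has section circumradius 8.250 here — a regular 24-gon; the sphere at (11.5, -1) is not intersected at this z (|z−center|=20.000 > r=7.5); the cone at (13.5, 13.5) is not intersected at this z (z outside [13, 19]); the cube at (-1, 10) does not reach this height (z outside [20, 41]); Taking the union: only the cone is present, so the union is just that shape — 1 connected region; the cone at (8, -2) is not intersected at this z (z outside [19.5, 31.5]); Taking the first minus the rest: none of the subtracted shapes is present at this height, so the result so far is unchanged — 1 connected region. Overall, the cross-section is a single solid region. The nearest boundary edge runs (4.13, 7.14)→(2.14, 7.97); distance from the point to it = 4.03 mm. The point is not inside any of the regions above, so it lies outside the cross-section (4.03 mm from the nearest boundary).

outside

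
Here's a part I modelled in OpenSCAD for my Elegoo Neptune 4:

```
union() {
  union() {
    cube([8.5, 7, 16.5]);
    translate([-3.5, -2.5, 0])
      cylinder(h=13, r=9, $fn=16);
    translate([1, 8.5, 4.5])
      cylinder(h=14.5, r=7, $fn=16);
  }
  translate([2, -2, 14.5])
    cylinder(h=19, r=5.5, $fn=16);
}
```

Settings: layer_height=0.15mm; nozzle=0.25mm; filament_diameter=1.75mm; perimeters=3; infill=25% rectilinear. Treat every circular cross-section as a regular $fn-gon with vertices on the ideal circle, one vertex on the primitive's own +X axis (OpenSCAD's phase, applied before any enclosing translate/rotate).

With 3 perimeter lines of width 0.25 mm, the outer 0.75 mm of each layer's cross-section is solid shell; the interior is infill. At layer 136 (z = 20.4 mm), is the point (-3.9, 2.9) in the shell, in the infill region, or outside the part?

At z = 20.4 mm: the cube does not reach this height (z outside [0, 16.5]); the cylinder at (-3.5, -2.5) is not intersected at this z (z outside [0, 13]); the cylinder at (1, 8.5) does not reach this height (z outside [4.5, 19]); Combining (union): nothing is present at this height; the cylinder at (2, -2): section is a regular 16-gon, circumradius r=5.5; Merging all regions: only the r=5.5 cylinder at (2, -2) is present, so the union is just that shape — 1 connected region. Overall, the cross-section is a single solid region. The nearest boundary edge runs (-1.89, 1.89)→(-3.08, 0.10); distance from the point to it = 2.23 mm. The point is not inside any of the regions above, so it lies outside the cross-section (2.23 mm from the nearest boundary).

outside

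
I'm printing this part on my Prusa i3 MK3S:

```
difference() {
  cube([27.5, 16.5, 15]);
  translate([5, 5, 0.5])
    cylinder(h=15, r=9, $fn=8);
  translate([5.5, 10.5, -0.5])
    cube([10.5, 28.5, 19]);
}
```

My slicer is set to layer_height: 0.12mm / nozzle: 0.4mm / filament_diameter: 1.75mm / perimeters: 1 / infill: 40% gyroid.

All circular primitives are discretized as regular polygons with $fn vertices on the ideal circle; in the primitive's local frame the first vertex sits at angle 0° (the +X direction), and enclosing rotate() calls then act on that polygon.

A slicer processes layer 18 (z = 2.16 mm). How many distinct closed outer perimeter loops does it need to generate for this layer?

At z = 2.16 mm: the cube is present — its section is the full 27.5×16.5 rectangle; the r=9 cylinder at (5, 5) gives a regular 8-gon of circumradius 9 (constant along its height); the 10.5×28.5 cube at (5.5, 10.5) contributes its full rectangle; After the difference (first − rest): starting from the 27.5×16.5 cube, the r=9 cylinder at (5, 5) partially overlaps it — only the 161.92 mm² overlap (of its 229.10 mm²) is removed, clipping the outline; the 10.5×28.5 cube at (5.5, 10.5) partially overlaps it — only the 50.66 mm² overlap (of its 299.25 mm²) is removed, clipping the outline — 2 connected regions. The result has 2 disconnected regions.

2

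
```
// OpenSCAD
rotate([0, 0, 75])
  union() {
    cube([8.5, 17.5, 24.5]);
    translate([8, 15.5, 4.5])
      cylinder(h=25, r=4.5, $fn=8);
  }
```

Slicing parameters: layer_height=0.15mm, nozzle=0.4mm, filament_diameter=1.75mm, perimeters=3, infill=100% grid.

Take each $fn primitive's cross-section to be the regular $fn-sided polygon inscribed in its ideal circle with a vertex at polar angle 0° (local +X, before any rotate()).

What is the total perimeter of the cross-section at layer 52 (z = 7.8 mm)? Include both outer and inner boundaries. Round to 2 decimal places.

At z = 7.8 mm: the 8.5×17.5 cube contributes its full rectangle (perimeter 52.00 mm); the r=4.5 cylinder at (8, 15.5) contributes a regular 8-gon of circumradius 4.5 (perimeter = 2·8·4.500·sin(180°/8) = 27.55 mm); Taking the union: the regions partially overlap (shared area 25.69 mm²), so the edge portions inside another operand are dropped and the merged outline is re-measured after clipping — boundary = 59.49 mm; (rotated 75° about Z; rotation is an isometry so areas/perimeters/island counts are preserved). Overall, the cross-section is a single solid region. Total boundary length (outer) = 59.49 mm.

59.49 mm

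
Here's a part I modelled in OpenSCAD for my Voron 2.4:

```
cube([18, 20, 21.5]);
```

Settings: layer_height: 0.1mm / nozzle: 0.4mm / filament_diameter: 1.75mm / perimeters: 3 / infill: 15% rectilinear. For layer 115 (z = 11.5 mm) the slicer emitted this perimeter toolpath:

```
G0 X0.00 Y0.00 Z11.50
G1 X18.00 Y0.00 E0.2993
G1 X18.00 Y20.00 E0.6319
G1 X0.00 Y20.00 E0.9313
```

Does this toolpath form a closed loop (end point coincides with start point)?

no

Start point (G0): (0.00, 0.00). End point (last G1): the path does not return to the start — open.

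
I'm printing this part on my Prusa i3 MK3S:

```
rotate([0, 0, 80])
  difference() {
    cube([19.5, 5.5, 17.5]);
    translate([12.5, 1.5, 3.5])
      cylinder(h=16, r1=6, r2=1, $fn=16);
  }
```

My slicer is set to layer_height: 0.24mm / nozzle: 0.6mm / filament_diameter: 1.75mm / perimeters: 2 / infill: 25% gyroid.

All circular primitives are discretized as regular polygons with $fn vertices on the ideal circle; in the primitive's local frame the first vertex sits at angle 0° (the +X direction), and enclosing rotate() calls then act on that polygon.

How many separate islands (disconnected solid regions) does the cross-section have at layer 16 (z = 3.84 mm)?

2

At z = 3.84 mm: the cube is present — its section is the full 19.5×5.5 rectangle; the cone at (12.5, 1.5): at t=0.021 of its height the radius interpolates to r₁+(r₂−r₁)t = 5.894, giving a regular 16-gon of that circumradius; Subtracting the remaining from the first: starting from the 19.5×5.5 cube, the cone at (12.5, 1.5) partially overlaps it — only the 59.77 mm² overlap (of its 106.34 mm²) is removed, clipping the outline — 2 connected regions; (rotated 80° about Z; rotation is an isometry so areas/perimeters/island counts are preserved). Overall, the cross-section has 2 separate islands. Island count = 2.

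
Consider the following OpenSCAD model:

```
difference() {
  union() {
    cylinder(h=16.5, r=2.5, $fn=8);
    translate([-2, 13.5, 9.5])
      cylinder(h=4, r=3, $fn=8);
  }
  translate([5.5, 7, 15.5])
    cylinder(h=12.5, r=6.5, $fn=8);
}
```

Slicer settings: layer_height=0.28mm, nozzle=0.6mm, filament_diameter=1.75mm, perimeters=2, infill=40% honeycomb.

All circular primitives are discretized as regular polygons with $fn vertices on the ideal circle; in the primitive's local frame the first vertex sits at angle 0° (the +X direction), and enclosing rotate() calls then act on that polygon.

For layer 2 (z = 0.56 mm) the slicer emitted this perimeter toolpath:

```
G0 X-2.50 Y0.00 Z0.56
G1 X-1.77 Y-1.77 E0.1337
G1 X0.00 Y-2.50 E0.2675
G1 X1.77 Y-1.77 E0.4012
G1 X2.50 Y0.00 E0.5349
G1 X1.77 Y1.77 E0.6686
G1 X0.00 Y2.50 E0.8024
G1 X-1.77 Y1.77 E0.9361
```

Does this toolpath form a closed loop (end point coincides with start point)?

no

Start point (G0): (-2.50, 0.00). End point (last G1): the path does not return to the start — open.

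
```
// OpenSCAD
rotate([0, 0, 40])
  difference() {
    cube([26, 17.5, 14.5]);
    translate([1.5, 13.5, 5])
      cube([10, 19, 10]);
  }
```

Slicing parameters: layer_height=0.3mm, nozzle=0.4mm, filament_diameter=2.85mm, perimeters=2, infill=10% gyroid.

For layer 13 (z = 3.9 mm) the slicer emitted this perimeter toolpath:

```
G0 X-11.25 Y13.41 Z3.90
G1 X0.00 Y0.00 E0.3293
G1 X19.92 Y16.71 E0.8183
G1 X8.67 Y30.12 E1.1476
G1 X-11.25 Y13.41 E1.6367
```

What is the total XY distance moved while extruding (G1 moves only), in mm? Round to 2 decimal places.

Sum the Euclidean lengths of each G1 segment: total = 87.01 mm.

87.01 mm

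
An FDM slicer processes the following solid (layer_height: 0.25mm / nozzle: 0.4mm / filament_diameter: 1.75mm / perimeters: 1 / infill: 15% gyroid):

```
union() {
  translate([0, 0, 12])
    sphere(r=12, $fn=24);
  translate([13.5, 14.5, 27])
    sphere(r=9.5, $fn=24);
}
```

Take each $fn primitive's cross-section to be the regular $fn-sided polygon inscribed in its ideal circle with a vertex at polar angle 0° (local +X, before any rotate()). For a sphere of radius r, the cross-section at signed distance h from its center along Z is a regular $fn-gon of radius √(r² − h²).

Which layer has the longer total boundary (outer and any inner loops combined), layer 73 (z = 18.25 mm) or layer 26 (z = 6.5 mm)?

Layer 73 (z = 18.25): the sphere: section is a regular 24-gon, circumradius = √(r²−h²) = √(12²−6.25²) = 10.244 (perimeter = 2·24·10.244·sin(180°/24) = 64.18 mm); the r=9.5 sphere at (13.5, 14.5) contributes a regular 24-gon of circumradius √(9.5²−8.75²) = 3.700 (perimeter = 2·24·3.700·sin(180°/24) = 23.18 mm); Merging all regions: the 2 present regions are separate (no shared area or edge), so areas and boundary lengths simply add and each stays a separate island — boundary = 87.36 mm. So its perimeter = 87.36 mm. Layer 26 (z = 6.5): the sphere: section is a regular 24-gon, circumradius = √(r²−h²) = √(12²−5.5²) = 10.665 (perimeter = 2·24·10.665·sin(180°/24) = 66.82 mm); the sphere at (13.5, 14.5) does not reach this height (|z−center|=20.500 > r=9.5); Merging all regions: only the r=12 sphere is present, so the union is just that shape — boundary = 66.82 mm. So its perimeter = 66.82 mm. Layer 73 is larger (87.36 vs 66.82 mm).

layer 73 (z = 18.25 mm)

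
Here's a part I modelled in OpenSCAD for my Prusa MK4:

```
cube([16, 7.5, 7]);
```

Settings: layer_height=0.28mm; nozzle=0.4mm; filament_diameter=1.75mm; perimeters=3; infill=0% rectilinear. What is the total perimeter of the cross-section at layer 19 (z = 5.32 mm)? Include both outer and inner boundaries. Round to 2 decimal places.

At z = 5.32 mm: the cube is present — its section is the full 16×7.5 rectangle (perimeter 47.00 mm). Overall, the cross-section is a single solid region. Total boundary length (outer) = 47.00 mm.

47.00 mm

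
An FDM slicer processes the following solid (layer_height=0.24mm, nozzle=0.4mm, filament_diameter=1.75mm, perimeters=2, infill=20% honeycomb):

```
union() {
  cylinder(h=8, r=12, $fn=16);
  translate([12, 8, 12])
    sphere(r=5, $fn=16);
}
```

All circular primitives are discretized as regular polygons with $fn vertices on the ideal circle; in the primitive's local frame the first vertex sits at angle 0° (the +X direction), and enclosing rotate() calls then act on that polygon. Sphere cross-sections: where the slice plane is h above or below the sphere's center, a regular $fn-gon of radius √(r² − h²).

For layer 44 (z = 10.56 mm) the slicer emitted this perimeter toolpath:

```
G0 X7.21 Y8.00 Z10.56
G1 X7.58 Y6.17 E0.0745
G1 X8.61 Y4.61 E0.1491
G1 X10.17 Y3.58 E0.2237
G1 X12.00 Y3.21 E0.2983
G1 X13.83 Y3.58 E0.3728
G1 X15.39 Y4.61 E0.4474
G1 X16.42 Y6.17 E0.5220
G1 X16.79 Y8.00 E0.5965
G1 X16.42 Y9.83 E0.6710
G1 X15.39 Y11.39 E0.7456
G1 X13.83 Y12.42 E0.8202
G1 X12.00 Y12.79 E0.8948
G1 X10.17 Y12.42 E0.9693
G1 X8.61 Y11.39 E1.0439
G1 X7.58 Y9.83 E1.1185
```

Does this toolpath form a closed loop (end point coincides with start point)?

Start point (G0): (7.21, 8.00). End point (last G1): the path does not return to the start — open.

no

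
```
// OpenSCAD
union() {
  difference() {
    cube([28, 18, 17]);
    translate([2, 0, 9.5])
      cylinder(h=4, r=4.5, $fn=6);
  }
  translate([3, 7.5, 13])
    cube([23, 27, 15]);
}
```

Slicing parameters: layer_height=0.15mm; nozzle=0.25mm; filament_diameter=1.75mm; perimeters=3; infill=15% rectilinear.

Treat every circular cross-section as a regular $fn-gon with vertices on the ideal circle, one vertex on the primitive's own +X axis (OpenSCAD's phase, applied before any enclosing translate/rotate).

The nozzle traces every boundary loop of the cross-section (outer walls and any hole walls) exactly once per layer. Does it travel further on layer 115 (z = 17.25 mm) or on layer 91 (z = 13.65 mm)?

Layer 115 (z = 17.25): the cube is absent (z outside [0, 17]); the cylinder at (2, 0) is not intersected at this z (z outside [9.5, 13.5]); Subtracting the remaining from the first: the first operand is absent here, so nothing remains; the cube at (3, 7.5) (footprint 23×27) is included at this height (perimeter 100.00 mm); Taking the union: only the 23×27 cube at (3, 7.5) is present, so the union is just that shape — boundary = 100.00 mm. So its perimeter = 100.00 mm. Layer 91 (z = 13.65): the 28×18 cube contributes its full rectangle (perimeter 92.00 mm); the cylinder at (2, 0) is not intersected at this z (z outside [9.5, 13.5]); After the difference (first − rest): none of the subtracted shapes is present at this height, so the 28×18 cube is unchanged — boundary = 92.00 mm; the cube at (3, 7.5) is present — its section is the full 23×27 rectangle (perimeter 100.00 mm); Combining (union): the regions partially overlap (shared area 241.50 mm²), so the edge portions inside another operand are dropped and the merged outline is re-measured after clipping — boundary = 125.00 mm. So its perimeter = 125.00 mm. Layer 91 is larger (125.00 vs 100.00 mm).

layer 91 (z = 13.65 mm)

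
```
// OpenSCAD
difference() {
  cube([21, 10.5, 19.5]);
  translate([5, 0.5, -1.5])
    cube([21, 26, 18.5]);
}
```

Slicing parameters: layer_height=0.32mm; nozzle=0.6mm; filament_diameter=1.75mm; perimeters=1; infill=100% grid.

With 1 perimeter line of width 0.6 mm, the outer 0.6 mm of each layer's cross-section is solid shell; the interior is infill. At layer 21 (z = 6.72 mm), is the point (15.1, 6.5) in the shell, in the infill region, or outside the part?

At z = 6.72 mm: the cube (footprint 21×10.5) is included at this height; the cube at (5, 0.5) (footprint 21×26) is included at this height; Subtracting the remaining from the first: starting from the 21×10.5 cube, the 21×26 cube at (5, 0.5) partially overlaps it — only the 160.00 mm² overlap (of its 546.00 mm²) is removed, clipping the outline — 1 connected region. Overall, the cross-section is a single solid region. The nearest boundary edge runs (5.00, 0.50)→(21.00, 0.50); distance from the point to it = 6.00 mm. The point is not inside any of the regions above, so it lies outside the cross-section (6.00 mm from the nearest boundary).

outside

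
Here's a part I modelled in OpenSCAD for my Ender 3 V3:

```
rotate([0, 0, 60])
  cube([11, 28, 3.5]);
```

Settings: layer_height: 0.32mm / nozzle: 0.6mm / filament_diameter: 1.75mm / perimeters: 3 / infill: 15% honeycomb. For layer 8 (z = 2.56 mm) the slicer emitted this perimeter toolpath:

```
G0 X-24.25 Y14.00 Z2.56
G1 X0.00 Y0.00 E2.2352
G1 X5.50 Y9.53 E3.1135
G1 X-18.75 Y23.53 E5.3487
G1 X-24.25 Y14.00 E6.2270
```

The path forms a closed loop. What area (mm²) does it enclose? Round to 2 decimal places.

308.10 mm²

Apply the shoelace formula to the sequence of (X, Y) vertices; enclosed area = 308.10 mm².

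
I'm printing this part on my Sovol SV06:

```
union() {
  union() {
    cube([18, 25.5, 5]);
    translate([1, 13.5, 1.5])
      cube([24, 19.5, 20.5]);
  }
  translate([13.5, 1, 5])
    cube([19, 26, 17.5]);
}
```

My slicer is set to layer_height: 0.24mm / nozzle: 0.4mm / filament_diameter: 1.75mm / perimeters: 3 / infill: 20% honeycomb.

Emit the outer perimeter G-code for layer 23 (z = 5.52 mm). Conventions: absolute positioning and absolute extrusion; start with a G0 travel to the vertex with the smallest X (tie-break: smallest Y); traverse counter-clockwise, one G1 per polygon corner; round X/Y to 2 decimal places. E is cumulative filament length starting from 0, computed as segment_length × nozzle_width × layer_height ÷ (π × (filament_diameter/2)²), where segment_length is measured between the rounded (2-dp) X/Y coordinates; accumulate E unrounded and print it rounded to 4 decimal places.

At z = 5.52 mm: the cube does not reach this height (z outside [0, 5]); the 24×19.5 cube at (1, 13.5) contributes its full rectangle; Combining (union): only the 24×19.5 cube at (1, 13.5) is present, so the union is just that shape — 1 connected region; the cube at (13.5, 1) (footprint 19×26) is included at this height; Taking the union: the regions partially overlap (shared area 155.25 mm²), so overlapping operands fuse into one piece — 1 connected region. The outline is a single polygon with 8 vertices. Extrusion per mm of travel: 0.4 × 0.24 / (π × 0.875²) = 0.039912. Accumulating E over each segment gives final E = 5.0688.

G0 X1.00 Y13.50 Z5.52
G1 X13.50 Y13.50 E0.4989
G1 X13.50 Y1.00 E0.9978
G1 X32.50 Y1.00 E1.7561
G1 X32.50 Y27.00 E2.7939
G1 X25.00 Y27.00 E3.0932
G1 X25.00 Y33.00 E3.3327
G1 X1.00 Y33.00 E4.2906
G1 X1.00 Y13.50 E5.0688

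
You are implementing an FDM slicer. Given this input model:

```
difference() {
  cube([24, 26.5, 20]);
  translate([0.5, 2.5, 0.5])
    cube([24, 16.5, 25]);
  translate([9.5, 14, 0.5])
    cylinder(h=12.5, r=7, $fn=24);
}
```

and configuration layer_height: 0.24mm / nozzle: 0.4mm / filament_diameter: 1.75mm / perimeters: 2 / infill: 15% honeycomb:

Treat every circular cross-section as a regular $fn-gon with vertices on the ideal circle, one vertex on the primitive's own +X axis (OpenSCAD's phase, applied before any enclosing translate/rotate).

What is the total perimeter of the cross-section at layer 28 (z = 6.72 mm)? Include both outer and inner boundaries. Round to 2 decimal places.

At z = 6.72 mm: the cube (footprint 24×26.5) is included at this height (perimeter 101.00 mm); the cube at (0.5, 2.5) (footprint 24×16.5) is included at this height (perimeter 81.00 mm); the r=7 cylinder at (9.5, 14) contributes a regular 24-gon of circumradius 7 (perimeter = 2·24·7.000·sin(180°/24) = 43.86 mm); Subtracting the remaining from the first: starting from the 24×26.5 cube, the 24×16.5 cube at (0.5, 2.5) partially overlaps it — only the 387.75 mm² overlap (of its 396.00 mm²) is removed, clipping the outline; the r=7 cylinder at (9.5, 14) partially overlaps it — only the 13.05 mm² overlap (of its 152.19 mm²) is removed, clipping the outline — boundary = 149.03 mm. Overall, the cross-section is a single solid region. Total boundary length (outer) = 149.03 mm.

149.03 mm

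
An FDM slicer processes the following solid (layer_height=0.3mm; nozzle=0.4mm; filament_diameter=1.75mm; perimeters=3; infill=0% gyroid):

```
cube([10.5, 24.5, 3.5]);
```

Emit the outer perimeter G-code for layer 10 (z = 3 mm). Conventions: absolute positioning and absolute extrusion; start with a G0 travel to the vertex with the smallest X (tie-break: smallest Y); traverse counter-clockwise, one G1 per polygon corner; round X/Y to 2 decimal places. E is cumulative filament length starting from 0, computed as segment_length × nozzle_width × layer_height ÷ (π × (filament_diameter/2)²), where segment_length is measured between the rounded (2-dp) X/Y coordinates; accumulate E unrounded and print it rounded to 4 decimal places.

G0 X0.00 Y0.00 Z3.00
G1 X10.50 Y0.00 E0.5238
G1 X10.50 Y24.50 E1.7462
G1 X0.00 Y24.50 E2.2700
G1 X0.00 Y0.00 E3.4923

At z = 3 mm: the cube (footprint 10.5×24.5) is included at this height. The outline is a single polygon with 4 vertices. Extrusion per mm of travel: 0.4 × 0.3 / (π × 0.875²) = 0.049890. Accumulating E over each segment gives final E = 3.4923.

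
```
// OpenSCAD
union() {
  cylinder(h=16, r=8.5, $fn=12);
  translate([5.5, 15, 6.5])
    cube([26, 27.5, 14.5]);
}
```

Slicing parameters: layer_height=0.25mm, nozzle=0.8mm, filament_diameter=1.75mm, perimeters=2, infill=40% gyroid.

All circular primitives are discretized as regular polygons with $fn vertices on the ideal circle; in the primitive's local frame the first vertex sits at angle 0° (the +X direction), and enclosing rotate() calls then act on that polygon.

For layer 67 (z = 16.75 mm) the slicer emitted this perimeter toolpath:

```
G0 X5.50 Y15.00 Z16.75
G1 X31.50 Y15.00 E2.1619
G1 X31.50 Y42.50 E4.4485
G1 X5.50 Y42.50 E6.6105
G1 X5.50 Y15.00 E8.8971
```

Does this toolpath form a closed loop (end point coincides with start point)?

yes

Start point (G0): (5.50, 15.00). End point (last G1): the path returns to the start — closed.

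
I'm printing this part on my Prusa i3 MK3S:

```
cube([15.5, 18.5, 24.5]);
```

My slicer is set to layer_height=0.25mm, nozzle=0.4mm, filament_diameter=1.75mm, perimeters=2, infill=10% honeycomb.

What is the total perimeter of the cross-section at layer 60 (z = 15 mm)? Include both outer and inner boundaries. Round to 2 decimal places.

At z = 15 mm: the cube (footprint 15.5×18.5) is included at this height (perimeter 68.00 mm). Overall, the cross-section is a single solid region. Total boundary length (outer) = 68.00 mm.

68.00 mm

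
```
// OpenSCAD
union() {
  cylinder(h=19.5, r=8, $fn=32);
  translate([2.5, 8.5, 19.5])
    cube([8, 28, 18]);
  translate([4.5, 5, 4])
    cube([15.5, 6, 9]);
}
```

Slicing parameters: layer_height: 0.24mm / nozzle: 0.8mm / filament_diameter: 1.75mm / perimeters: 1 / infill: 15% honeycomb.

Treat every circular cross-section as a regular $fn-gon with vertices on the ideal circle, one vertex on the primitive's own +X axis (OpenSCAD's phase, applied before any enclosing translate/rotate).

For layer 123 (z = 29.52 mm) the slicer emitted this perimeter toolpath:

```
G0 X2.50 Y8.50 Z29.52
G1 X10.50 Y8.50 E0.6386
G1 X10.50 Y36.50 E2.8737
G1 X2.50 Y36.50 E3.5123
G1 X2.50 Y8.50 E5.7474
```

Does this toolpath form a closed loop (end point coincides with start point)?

Start point (G0): (2.50, 8.50). End point (last G1): the path returns to the start — closed.

yes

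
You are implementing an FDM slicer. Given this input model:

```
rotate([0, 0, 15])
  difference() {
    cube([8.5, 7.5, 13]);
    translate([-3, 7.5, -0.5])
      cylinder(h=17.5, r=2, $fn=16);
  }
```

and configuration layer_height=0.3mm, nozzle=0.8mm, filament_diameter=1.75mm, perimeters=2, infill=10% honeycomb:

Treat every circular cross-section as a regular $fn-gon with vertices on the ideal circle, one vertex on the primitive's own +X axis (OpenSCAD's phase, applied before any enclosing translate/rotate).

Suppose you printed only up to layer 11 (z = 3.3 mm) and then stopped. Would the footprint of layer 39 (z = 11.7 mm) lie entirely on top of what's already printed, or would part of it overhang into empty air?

entirely on top

Compare the two slices. At z = 3.3: the 8.5×7.5 cube contributes its full rectangle (area 63.75 mm²); the cylinder at (-3, 7.5): section is a regular 16-gon, circumradius r=2 (area = (16/2)·2.000²·sin(360°/16) = 12.25 mm²); After the difference (first − rest): starting from the 8.5×7.5 cube (63.75 mm²), the r=2 cylinder at (-3, 7.5) misses the remaining region (no effect) — area = 63.75 mm²; (whole slice rotated 15° about Z — lengths, areas and connectivity unchanged). At z = 11.7: the cube is present — its section is the full 8.5×7.5 rectangle (area 63.75 mm²); the r=2 cylinder at (-3, 7.5) contributes a regular 16-gon of circumradius 2 (area = (16/2)·2.000²·sin(360°/16) = 12.25 mm²); After the difference (first − rest): starting from the 8.5×7.5 cube (63.75 mm²), the r=2 cylinder at (-3, 7.5) misses the remaining region (no effect) — area = 63.75 mm²; (whole slice rotated 15° about Z — lengths, areas and connectivity unchanged). Checking containment: the cross-section at z = 11.7 is a subset of the cross-section at z = 3.3.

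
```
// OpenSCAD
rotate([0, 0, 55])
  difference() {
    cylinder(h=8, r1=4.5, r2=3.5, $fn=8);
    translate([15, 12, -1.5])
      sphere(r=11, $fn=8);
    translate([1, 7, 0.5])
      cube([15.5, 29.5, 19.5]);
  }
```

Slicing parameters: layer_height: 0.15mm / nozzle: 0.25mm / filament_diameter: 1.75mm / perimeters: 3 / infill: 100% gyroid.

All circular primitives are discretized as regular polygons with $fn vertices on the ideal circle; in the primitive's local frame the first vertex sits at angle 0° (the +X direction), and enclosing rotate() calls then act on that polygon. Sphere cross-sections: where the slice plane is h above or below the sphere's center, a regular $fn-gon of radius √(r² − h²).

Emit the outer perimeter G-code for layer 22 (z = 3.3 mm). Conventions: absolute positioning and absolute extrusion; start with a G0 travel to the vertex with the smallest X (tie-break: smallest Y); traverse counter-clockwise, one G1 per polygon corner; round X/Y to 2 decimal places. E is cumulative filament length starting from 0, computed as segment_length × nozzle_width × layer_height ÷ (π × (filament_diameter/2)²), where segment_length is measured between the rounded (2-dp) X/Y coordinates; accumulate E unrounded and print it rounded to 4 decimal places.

At z = 3.3 mm: the cone contributes a regular 8-gon of circumradius 4.088 (interpolated between r1=4.5 and r2=3.5 at t=0.412); the sphere at (15, 12): section is a regular 8-gon, circumradius = √(r²−h²) = √(11²−4.8²) = 9.897; the cube at (1, 7) is present — its section is the full 15.5×29.5 rectangle; Subtracting the remaining from the first: starting from the cone, the r=11 sphere at (15, 12) misses the remaining region (no effect); the 15.5×29.5 cube at (1, 7) misses the remaining region (no effect) — 1 connected region; (whole slice rotated 55° about Z — lengths, areas and connectivity unchanged). The outline is a single polygon with 8 vertices. Extrusion per mm of travel: 0.25 × 0.15 / (π × 0.875²) = 0.015591. Accumulating E over each segment gives final E = 0.3904.

G0 X-4.03 Y-0.71 Z3.30
G1 X-2.34 Y-3.35 E0.0489
G1 X0.71 Y-4.03 E0.0976
G1 X3.35 Y-2.34 E0.1465
G1 X4.03 Y0.71 E0.1952
G1 X2.34 Y3.35 E0.2440
G1 X-0.71 Y4.03 E0.2928
G1 X-3.35 Y2.34 E0.3416
G1 X-4.03 Y-0.71 E0.3904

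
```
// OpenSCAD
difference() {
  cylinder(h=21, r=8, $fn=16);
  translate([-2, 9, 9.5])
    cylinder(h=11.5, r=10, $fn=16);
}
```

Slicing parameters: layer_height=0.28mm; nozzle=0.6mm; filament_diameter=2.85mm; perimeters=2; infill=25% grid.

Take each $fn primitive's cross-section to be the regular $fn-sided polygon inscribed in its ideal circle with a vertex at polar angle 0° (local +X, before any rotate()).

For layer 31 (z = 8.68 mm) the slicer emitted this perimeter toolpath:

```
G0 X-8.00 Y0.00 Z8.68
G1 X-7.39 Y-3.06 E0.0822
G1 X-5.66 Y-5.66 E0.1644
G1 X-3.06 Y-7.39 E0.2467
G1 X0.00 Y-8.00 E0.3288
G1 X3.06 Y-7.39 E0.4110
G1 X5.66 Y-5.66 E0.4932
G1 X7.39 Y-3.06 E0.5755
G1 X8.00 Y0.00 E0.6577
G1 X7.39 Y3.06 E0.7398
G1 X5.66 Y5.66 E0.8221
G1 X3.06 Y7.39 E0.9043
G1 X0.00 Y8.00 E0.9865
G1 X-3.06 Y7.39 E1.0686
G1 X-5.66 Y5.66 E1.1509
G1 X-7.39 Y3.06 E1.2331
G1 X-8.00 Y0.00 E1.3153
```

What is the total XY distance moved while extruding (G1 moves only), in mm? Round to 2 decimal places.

49.95 mm

Sum the Euclidean lengths of each G1 segment: total = 49.95 mm.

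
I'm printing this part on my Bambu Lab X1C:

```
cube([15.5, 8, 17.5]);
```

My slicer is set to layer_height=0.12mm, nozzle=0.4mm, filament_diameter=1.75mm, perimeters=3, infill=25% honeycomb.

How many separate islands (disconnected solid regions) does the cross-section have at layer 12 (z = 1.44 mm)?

At z = 1.44 mm: the cube is present — its section is the full 15.5×8 rectangle. Overall, the cross-section is a single solid region. Island count = 1.

1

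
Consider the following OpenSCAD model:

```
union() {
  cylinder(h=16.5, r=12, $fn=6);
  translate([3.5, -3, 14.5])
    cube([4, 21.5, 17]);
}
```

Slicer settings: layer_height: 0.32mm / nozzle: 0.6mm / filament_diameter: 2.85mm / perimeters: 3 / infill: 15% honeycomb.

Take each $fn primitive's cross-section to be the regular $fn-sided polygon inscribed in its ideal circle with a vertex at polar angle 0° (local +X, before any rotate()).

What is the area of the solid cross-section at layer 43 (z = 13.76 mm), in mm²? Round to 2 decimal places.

374.12 mm²

At z = 13.76 mm: the cylinder: section is a regular 6-gon, circumradius r=12 (area = (6/2)·12.000²·sin(360°/6) = 374.12 mm²); the cube at (3.5, -3) does not reach this height (z outside [14.5, 31.5]); Combining (union): only the r=12 cylinder is present, so the union is just that shape — area = 374.12 mm². Overall, the cross-section is a single solid region. Net area = 374.12 mm².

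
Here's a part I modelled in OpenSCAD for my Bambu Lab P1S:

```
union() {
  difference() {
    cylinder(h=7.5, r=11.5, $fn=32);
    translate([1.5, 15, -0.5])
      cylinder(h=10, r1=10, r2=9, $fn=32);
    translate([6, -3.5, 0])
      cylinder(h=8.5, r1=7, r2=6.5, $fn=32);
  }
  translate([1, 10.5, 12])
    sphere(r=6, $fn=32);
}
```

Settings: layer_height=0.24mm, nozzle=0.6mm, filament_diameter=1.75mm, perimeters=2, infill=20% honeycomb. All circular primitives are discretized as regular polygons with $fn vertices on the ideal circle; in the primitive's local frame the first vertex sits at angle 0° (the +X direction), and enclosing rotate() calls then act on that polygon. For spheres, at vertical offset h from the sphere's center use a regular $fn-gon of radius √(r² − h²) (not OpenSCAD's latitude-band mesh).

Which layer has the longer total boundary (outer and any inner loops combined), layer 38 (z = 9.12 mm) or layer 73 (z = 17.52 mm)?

layer 38 (z = 9.12 mm)

Layer 38 (z = 9.12): the cylinder does not reach this height (z outside [0, 7.5]); the cone at (1.5, 15) contributes a regular 32-gon of circumradius 9.038 (interpolated between r1=10 and r2=9 at t=0.962) (perimeter = 2·32·9.038·sin(180°/32) = 56.70 mm); the cone at (6, -3.5) is absent (z outside [0, 8.5]); Taking the first minus the rest: the first operand is absent here, so nothing remains; the r=6 sphere at (1, 10.5) slices to a regular 32-gon of circumradius 5.264 (√(r²−h²) with h=2.88 from center) (perimeter = 2·32·5.264·sin(180°/32) = 33.02 mm); Merging all regions: only the r=6 sphere at (1, 10.5) is present, so the union is just that shape — boundary = 33.02 mm. So its perimeter = 33.02 mm. Layer 73 (z = 17.52): the cylinder is absent (z outside [0, 7.5]); the cone at (1.5, 15) is absent (z outside [-0.5, 9.5]); the cone at (6, -3.5) does not reach this height (z outside [0, 8.5]); After the difference (first − rest): the first operand is absent here, so nothing remains; the r=6 sphere at (1, 10.5) contributes a regular 32-gon of circumradius √(6²−5.52²) = 2.352 (perimeter = 2·32·2.352·sin(180°/32) = 14.75 mm); Merging all regions: only the r=6 sphere at (1, 10.5) is present, so the union is just that shape — boundary = 14.75 mm. So its perimeter = 14.75 mm. Layer 38 is larger (33.02 vs 14.75 mm).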